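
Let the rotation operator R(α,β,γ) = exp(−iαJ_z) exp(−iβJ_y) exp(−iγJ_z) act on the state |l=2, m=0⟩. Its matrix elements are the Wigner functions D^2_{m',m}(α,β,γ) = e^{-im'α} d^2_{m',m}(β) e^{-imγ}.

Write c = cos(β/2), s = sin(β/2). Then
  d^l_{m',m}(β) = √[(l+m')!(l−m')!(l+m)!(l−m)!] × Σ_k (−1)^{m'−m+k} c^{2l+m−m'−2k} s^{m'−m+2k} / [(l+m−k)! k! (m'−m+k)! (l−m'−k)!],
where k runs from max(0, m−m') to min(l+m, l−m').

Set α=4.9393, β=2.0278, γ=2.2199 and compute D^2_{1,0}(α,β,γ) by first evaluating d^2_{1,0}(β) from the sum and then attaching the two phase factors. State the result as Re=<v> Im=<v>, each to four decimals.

Re=0.1091 Im=0.4725

Split into d^2_{1,0}(β=2.0278) × two z-phases.
Half-angle: c=0.528554, s=0.848900. N=√(6·1·2·2)=4.898979
k∈{0,1} keeps every argument non-negative
  k=0: (−1)^1·4.8990/(2)·0.5286^3·0.8489^1 = -0.307044
  k=1: (−1)^2·4.8990/(2)·0.5286^1·0.8489^3 = +0.792016
d^2_{1,0}(2.0278) = -0.307044 +0.792016 = +0.484973
D = (+0.224969+0.974366i)·(+0.484973)·(+1.000000+0.000000i) = +0.109104+0.472541i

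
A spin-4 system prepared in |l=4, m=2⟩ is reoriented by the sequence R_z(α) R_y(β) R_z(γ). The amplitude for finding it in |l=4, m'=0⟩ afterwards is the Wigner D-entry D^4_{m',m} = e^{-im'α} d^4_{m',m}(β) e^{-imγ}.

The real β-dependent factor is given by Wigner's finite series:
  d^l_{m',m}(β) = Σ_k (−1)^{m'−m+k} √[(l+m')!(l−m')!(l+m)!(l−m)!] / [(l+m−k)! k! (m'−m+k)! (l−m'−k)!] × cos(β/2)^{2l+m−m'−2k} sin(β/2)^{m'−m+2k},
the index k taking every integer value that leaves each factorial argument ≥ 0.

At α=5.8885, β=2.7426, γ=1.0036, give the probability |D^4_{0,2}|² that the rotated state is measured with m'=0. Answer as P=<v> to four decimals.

P=0.0870

First d^4_{0,2}(β=2.7426), then the phase factors e^{-i(0)α} and e^{-i(2)γ}:
Half-angle: c=0.198176, s=0.980167. N=√(24·24·720·2)=910.735966
k: max(0,(2)−(0))=2 … min(4+(2),4−(0))=4
  k=2: (−1)^0·910.7360/(96)·0.1982^6·0.9802^2 = +0.000552
  k=3: (−1)^1·910.7360/(36)·0.1982^4·0.9802^4 = -0.036016
  k=4: (−1)^2·910.7360/(96)·0.1982^2·0.9802^6 = +0.330386
d^4_{0,2}(2.7426) = +0.000552 -0.036016 +0.330386 = +0.294922
|D^4_{0,2}|² = |d^4_{0,2}(β)|² = (+0.294922)² = 0.086979 (the z-rotation phases have unit modulus)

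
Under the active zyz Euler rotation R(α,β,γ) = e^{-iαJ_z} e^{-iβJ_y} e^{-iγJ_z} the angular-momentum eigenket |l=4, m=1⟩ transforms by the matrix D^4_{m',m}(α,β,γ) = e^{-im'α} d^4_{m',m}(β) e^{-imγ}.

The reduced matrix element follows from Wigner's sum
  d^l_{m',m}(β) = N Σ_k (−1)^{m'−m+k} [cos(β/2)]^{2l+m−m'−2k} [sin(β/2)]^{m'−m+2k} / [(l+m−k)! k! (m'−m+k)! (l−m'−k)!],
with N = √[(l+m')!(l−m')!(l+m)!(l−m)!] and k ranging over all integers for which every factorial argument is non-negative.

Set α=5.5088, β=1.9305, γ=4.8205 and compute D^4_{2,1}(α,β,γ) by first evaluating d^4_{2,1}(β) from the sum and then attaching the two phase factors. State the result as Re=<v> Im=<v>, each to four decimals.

First d^4_{2,1}(β=1.9305), then the phase factors e^{-i(2)α} and e^{-i(1)γ}:
Half-angle: c=0.569211, s=0.822191. N=√(720·2·120·6)=1018.233765
Admissible k: 0..2 (factorial args all ≥0)
  k=0: (−1)^1·1018.2338/(240)·0.5692^7·0.8222^1 = -0.067534
  k=1: (−1)^2·1018.2338/(48)·0.5692^5·0.8222^3 = +0.704519
  k=2: (−1)^3·1018.2338/(72)·0.5692^3·0.8222^5 = -0.979941
d^4_{2,1}(1.9305) = -0.067534 +0.704519 -0.979941 = -0.342956
Attach z-rotation phases: D = e^{-i(2)(5.5088)}·(-0.342956)·e^{-i(1)(4.8205)} = +0.340056-0.044505i

Re=0.3401 Im=-0.0445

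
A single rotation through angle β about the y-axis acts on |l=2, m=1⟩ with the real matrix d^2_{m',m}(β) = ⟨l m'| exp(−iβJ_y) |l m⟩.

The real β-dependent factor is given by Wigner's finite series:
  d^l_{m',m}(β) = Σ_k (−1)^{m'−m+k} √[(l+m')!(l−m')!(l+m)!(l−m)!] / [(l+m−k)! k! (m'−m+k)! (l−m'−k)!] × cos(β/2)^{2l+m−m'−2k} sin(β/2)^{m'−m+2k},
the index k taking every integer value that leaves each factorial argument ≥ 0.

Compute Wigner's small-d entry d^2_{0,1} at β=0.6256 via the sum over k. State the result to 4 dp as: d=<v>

d=0.5814

d^2_{0,1}(β=0.6256) via Wigner's sum:
Half-angle: c=0.951476, s=0.307724. N=√(2·2·6·1)=4.898979
Admissible k: 1..2 (factorial args all ≥0)
  k=1: (−1)^0·4.8990/(2)·0.9515^3·0.3077^1 = +0.649277
  k=2: (−1)^1·4.8990/(2)·0.9515^1·0.3077^3 = -0.067914
d^2_{0,1}(0.6256) = +0.649277 -0.067914 = +0.581363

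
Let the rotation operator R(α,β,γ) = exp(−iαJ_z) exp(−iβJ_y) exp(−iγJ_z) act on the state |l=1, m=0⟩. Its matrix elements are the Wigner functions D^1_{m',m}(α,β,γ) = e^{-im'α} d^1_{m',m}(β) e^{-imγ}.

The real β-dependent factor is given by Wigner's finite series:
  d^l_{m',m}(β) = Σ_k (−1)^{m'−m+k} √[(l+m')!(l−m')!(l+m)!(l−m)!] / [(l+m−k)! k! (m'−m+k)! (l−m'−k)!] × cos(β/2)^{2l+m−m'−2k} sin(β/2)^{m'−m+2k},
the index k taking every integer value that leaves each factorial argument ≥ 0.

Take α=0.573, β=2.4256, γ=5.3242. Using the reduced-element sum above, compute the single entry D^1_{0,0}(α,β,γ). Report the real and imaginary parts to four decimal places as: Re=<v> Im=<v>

D^1_{0,0}(0.573,2.4256,5.3242) = e^{-i·0·0.573}·d^1_{0,0}(2.4256)·e^{-i·0·5.3242}. Compute d first:
c=cos(2.4256/2)=0.350398, s=sin(2.4256/2)=0.936601; N=√[1·1·1·1]=1.000000
Admissible k: 0..1 (factorial args all ≥0)
  k=0: (−1)^0·1.0000/(1)·0.3504^2·0.9366^0 = +0.122779
  k=1: (−1)^1·1.0000/(1)·0.3504^0·0.9366^2 = -0.877221
d^1_{0,0}(2.4256) = +0.122779 -0.877221 = -0.754442
Phases: e^{-i·(0)·0.573}=+1.000000+0.000000i, e^{-i·(0)·5.3242}=+1.000000+0.000000i ⇒ D=-0.754442+0.000000i

Re=-0.7544 Im=0.0000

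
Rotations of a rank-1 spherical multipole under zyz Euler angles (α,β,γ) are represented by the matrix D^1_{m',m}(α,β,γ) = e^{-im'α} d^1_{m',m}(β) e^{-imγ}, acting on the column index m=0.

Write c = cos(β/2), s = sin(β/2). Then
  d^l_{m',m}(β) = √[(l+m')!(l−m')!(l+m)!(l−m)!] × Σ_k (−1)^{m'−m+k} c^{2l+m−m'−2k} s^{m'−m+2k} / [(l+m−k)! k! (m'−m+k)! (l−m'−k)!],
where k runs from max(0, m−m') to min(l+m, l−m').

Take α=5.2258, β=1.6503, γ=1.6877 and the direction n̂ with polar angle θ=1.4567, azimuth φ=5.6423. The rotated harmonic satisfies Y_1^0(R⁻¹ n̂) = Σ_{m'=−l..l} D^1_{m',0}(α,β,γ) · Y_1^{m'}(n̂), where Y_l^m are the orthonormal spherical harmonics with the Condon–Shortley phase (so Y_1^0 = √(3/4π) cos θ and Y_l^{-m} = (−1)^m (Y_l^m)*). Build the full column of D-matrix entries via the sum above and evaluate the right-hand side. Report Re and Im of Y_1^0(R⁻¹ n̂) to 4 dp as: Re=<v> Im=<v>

Need the full column D^1_{m',0} for m'=−1..1 at α=5.2258, β=1.6503, γ=1.6877.
cos(β/2)=0.678447, sin(β/2)=0.734650
d^1_{-1,0}: single k=1 term ⇒ +0.704873;  D = +0.346199-0.613997i
d^1_{0,0}: k∈[0..1] ⇒ +0.460290 -0.539710 = -0.079420;  D = -0.079420+0.000000i
d^1_{1,0}: single k=0 term ⇒ -0.704873;  D = -0.346199-0.613997i
Y_1^{m'}(θ=1.4567,φ=5.6423) and Σ D·Y over m':
  (+0.3462-0.6140i)·(+0.2751+0.2052i)  (-0.0794+0.0000i)·(+0.0556+0.0000i)  (-0.3462-0.6140i)·(-0.2751+0.2052i)
Y_1^0(R⁻¹ n̂) = +0.438107+0.000000i

Re=0.4381 Im=0.0000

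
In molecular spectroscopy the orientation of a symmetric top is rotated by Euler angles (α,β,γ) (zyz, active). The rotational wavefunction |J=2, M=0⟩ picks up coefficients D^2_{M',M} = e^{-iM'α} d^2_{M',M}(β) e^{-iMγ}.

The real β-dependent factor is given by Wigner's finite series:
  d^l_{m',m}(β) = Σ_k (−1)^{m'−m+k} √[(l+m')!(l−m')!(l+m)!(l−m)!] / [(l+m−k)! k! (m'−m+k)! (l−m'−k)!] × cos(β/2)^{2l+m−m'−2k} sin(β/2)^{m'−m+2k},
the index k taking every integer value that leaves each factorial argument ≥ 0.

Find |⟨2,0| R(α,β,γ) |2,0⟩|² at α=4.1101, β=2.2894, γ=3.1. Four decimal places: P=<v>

P=0.0225

First d^2_{0,0}(β=2.2894), then the phase factors e^{-i(0)α} and e^{-i(0)γ}:
With c≡cos(β/2)=0.413319 and s≡sin(β/2)=0.910586, N=[2·2·2·2]^{1/2}=4.000000
k: max(0,(0)−(0))=0 … min(2+(0),2−(0))=2
  k=0: (−1)^0·4.0000/(4)·0.4133^4·0.9106^0 = +0.029184
  k=1: (−1)^1·4.0000/(1)·0.4133^2·0.9106^2 = -0.566596
  k=2: (−1)^2·4.0000/(4)·0.4133^0·0.9106^4 = +0.687518
d^2_{0,0}(2.2894) = +0.029184 -0.566596 +0.687518 = +0.150106
|D^2_{0,0}|² = |d^2_{0,0}(β)|² = (+0.150106)² = 0.022532 (the z-rotation phases have unit modulus)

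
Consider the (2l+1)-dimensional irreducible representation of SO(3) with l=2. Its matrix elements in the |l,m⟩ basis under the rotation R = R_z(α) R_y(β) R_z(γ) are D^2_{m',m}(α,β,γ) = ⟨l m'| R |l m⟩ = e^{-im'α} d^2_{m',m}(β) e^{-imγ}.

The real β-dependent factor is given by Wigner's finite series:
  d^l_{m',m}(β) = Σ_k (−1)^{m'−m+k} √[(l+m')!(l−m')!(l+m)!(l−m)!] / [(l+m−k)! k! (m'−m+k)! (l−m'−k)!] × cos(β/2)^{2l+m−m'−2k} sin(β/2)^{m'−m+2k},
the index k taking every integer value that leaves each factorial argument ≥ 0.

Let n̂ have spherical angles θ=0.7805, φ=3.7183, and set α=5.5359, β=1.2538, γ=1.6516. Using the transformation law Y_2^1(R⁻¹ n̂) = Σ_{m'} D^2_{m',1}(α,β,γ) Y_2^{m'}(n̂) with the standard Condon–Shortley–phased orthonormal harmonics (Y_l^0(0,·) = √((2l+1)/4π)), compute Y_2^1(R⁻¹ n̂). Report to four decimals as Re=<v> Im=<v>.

Re=0.0279 Im=-0.0351

Need the full column D^2_{m',1} for m'=−2..2 at α=5.5359, β=1.2538, γ=1.6516.
cos(β/2)=0.809850, sin(β/2)=0.586637
d^2_{-2,1}: single k=3 term ⇒ +0.326996;  D = -0.326993+0.001497i
d^2_{-1,1}: k∈[2..3] ⇒ +0.677126 -0.118434 = +0.558691;  D = -0.411555-0.377834i
d^2_{0,1}: k∈[1..2] ⇒ +0.763236 -0.400487 = +0.362749;  D = -0.029280-0.361565i
d^2_{1,1}: k∈[0..1] ⇒ +0.430148 -0.677126 = -0.246977;  D = -0.152687+0.194125i
d^2_{2,1}: single k=0 term ⇒ -0.623180;  D = -0.615512+0.097456i
Y_2^{m'}(θ=0.7805,φ=3.7183) and Σ D·Y over m':
  (-0.3270+0.0015i)·(+0.0775-0.1748i)  (-0.4116-0.3778i)·(-0.3238+0.2106i)  (-0.0293-0.3616i)·(+0.1623+0.0000i)  (-0.1527+0.1941i)·(+0.3238+0.2106i)  (-0.6155+0.0975i)·(+0.0775+0.1748i)
Y_2^1(R⁻¹ n̂) = +0.027912-0.035108i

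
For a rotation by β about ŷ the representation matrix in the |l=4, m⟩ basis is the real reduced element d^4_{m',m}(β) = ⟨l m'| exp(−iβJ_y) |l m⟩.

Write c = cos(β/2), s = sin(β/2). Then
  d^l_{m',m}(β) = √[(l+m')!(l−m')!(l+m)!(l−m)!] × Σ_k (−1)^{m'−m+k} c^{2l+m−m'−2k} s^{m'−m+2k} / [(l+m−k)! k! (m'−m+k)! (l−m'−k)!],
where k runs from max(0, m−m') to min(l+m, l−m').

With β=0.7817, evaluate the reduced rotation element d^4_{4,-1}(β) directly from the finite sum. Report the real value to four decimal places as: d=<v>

d^4_{4,-1}(β=0.7817) via Wigner's sum:
With c≡cos(β/2)=0.924586 and s≡sin(β/2)=0.380974, N=[40320·1·6·120]^{1/2}=5387.986637
k∈{0} keeps every argument non-negative
  k=0: (−1)^5·5387.9866/(720)·0.9246^3·0.3810^5 = -0.047469
d^4_{4,-1}(0.7817) = -0.047469

d=-0.0475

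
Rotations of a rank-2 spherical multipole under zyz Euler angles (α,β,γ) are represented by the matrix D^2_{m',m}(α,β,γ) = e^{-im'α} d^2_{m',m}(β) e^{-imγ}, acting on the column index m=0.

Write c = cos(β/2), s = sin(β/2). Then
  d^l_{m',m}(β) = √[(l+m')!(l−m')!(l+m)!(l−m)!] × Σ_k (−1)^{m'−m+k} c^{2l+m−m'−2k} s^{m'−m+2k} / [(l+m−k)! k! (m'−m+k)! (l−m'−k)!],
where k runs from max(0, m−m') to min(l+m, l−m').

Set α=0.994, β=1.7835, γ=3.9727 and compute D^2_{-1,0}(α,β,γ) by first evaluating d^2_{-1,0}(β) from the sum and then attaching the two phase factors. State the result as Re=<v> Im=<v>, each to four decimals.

Re=-0.1378 Im=-0.2118

First d^2_{-1,0}(β=1.7835), then the phase factors e^{-i(-1)α} and e^{-i(0)γ}:
With c≡cos(β/2)=0.628051 and s≡sin(β/2)=0.778172, N=[1·6·2·2]^{1/2}=4.898979
k∈{1,2} keeps every argument non-negative
  k=1: (−1)^0·4.8990/(2)·0.6281^3·0.7782^1 = +0.472211
  k=2: (−1)^1·4.8990/(2)·0.6281^1·0.7782^3 = -0.724932
d^2_{-1,0}(1.7835) = +0.472211 -0.724932 = -0.252721
Phases: e^{-i·(-1)·0.994}=+0.545341+0.838214i, e^{-i·(0)·3.9727}=+1.000000+0.000000i ⇒ D=-0.137819-0.211834i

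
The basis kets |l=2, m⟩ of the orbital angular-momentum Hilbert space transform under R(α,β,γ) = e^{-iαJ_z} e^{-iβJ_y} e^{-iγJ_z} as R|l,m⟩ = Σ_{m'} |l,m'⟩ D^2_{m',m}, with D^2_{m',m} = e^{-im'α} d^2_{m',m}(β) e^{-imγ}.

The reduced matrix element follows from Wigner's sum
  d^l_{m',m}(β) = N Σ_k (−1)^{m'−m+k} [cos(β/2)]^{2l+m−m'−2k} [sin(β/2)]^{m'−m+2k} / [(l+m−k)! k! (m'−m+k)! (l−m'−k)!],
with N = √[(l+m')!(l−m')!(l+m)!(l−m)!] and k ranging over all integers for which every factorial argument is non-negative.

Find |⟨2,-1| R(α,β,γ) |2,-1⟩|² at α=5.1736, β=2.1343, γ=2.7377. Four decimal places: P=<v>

P=0.2321

D^2_{-1,-1}(5.1736,2.1343,2.7377) = e^{-i·-1·5.1736}·d^2_{-1,-1}(2.1343)·e^{-i·-1·2.7377}. Compute d first:
Half-angle: c=0.482622, s=0.875829. N=√(1·6·1·6)=6.000000
k∈{0,1} keeps every argument non-negative
  k=0: (−1)^0·6.0000/(6)·0.4826^4·0.8758^0 = +0.054254
  k=1: (−1)^1·6.0000/(2)·0.4826^2·0.8758^2 = -0.536012
d^2_{-1,-1}(2.1343) = +0.054254 -0.536012 = -0.481758
|D^2_{-1,-1}|² = |d^2_{-1,-1}(β)|² = (-0.481758)² = 0.232091 (the z-rotation phases have unit modulus)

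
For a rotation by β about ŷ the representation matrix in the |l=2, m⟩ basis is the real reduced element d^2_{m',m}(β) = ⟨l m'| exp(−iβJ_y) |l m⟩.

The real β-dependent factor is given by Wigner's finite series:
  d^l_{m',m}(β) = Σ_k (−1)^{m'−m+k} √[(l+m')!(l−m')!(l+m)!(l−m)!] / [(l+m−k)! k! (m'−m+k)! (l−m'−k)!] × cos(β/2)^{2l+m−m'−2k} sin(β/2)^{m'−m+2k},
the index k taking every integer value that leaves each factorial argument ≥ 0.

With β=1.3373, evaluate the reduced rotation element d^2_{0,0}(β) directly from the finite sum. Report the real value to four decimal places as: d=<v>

d^2_{0,0}(β=1.3373) via Wigner's sum:
c=cos(1.3373/2)=0.784659, s=sin(1.3373/2)=0.619927; N=√[2·2·2·2]=4.000000
k: max(0,(0)−(0))=0 … min(2+(0),2−(0))=2
  k=0: (−1)^0·4.0000/(4)·0.7847^4·0.6199^0 = +0.379074
  k=1: (−1)^1·4.0000/(1)·0.7847^2·0.6199^2 = -0.946463
  k=2: (−1)^2·4.0000/(4)·0.7847^0·0.6199^4 = +0.147694
d^2_{0,0}(1.3373) = +0.379074 -0.946463 +0.147694 = -0.419695

d=-0.4197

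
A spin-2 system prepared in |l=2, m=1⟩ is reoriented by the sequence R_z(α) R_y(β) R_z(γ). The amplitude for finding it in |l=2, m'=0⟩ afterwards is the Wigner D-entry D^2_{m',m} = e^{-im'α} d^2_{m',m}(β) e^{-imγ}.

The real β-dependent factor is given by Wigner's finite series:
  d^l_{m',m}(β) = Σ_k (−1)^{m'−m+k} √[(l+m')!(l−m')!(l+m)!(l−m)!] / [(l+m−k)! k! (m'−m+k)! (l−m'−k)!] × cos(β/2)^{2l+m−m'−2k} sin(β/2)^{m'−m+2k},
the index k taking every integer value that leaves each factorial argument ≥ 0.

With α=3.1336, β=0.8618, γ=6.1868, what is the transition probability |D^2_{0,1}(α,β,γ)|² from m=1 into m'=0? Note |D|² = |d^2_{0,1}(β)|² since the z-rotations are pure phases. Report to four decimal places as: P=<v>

Split into d^2_{0,1}(β=0.8618) × two z-phases.
Half-angle: c=0.908590, s=0.417689. N=√(2·2·6·1)=4.898979
The bounds max(0,m−m')=1 and min(l+m,l−m')=2 give 2 terms
  k=1: (−1)^0·4.8990/(2)·0.9086^3·0.4177^1 = +0.767419
  k=2: (−1)^1·4.8990/(2)·0.9086^1·0.4177^3 = -0.162182
d^2_{0,1}(0.8618) = +0.767419 -0.162182 = +0.605237
|D^2_{0,1}|² = |d^2_{0,1}(β)|² = (+0.605237)² = 0.366312 (the z-rotation phases have unit modulus)

P=0.3663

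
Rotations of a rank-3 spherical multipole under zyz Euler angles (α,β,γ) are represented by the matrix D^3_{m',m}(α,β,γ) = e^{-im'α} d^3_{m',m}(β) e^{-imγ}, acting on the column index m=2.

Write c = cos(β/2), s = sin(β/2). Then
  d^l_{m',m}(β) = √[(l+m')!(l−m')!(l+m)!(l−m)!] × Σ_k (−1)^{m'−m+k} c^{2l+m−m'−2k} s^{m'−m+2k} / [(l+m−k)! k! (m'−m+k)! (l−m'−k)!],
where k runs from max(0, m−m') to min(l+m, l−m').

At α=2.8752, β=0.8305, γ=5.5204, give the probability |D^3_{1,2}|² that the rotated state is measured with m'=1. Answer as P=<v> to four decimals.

P=0.2502

Split into d^3_{1,2}(β=0.8305) × two z-phases.
c=cos(0.8305/2)=0.915015, s=sin(0.8305/2)=0.403419; N=√[24·2·120·1]=75.894664
k: max(0,(2)−(1))=1 … min(3+(2),3−(1))=2
  k=1: (−1)^0·75.8947/(24)·0.9150^5·0.4034^1 = +0.818273
  k=2: (−1)^1·75.8947/(12)·0.9150^3·0.4034^3 = -0.318114
d^3_{1,2}(0.8305) = +0.818273 -0.318114 = +0.500159
|D^3_{1,2}|² = |d^3_{1,2}(β)|² = (+0.500159)² = 0.250159 (the z-rotation phases have unit modulus)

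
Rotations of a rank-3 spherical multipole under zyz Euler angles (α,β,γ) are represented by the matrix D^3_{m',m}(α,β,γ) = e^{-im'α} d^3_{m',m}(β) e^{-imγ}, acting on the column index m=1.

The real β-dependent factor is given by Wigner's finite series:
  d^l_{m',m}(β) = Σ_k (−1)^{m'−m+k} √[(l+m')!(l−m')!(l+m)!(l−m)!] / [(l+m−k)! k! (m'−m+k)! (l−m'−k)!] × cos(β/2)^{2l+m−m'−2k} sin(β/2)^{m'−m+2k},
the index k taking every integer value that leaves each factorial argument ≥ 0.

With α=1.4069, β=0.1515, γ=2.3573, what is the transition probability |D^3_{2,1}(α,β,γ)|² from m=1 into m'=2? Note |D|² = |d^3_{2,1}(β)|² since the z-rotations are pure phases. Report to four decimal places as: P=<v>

First d^3_{2,1}(β=0.1515), then the phase factors e^{-i(2)α} and e^{-i(1)γ}:
With c≡cos(β/2)=0.997132 and s≡sin(β/2)=0.075678, N=[120·1·24·2]^{1/2}=75.894664
k∈{0,1} keeps every argument non-negative
  k=0: (−1)^1·75.8947/(24)·0.9971^5·0.0757^1 = -0.235902
  k=1: (−1)^2·75.8947/(12)·0.9971^3·0.0757^3 = +0.002718
d^3_{2,1}(0.1515) = -0.235902 +0.002718 = -0.233184
|D^3_{2,1}|² = |d^3_{2,1}(β)|² = (-0.233184)² = 0.054375 (the z-rotation phases have unit modulus)

P=0.0544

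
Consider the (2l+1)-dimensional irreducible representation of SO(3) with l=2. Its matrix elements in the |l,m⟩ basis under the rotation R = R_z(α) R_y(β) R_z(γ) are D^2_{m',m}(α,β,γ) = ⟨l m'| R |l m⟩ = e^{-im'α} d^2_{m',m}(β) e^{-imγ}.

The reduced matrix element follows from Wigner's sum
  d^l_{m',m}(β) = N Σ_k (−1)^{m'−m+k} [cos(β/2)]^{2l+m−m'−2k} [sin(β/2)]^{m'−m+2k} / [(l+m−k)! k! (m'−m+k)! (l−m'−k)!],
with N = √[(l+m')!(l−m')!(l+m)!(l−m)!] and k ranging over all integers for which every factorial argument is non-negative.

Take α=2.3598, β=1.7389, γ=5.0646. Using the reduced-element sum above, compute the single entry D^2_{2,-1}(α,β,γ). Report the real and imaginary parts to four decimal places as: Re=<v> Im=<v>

First d^2_{2,-1}(β=1.7389), then the phase factors e^{-i(2)α} and e^{-i(-1)γ}:
Half-angle: c=0.645247, s=0.763974. N=√(24·1·1·6)=12.000000
k∈{0} keeps every argument non-negative
  k=0: (−1)^3·12.0000/(6)·0.6452^1·0.7640^3 = -0.575429
d^2_{2,-1}(1.7389) = -0.575429
D = (+0.007211+0.999974i)·(-0.575429)·(+0.344974-0.938612i) = -0.541522-0.194608i

Re=-0.5415 Im=-0.1946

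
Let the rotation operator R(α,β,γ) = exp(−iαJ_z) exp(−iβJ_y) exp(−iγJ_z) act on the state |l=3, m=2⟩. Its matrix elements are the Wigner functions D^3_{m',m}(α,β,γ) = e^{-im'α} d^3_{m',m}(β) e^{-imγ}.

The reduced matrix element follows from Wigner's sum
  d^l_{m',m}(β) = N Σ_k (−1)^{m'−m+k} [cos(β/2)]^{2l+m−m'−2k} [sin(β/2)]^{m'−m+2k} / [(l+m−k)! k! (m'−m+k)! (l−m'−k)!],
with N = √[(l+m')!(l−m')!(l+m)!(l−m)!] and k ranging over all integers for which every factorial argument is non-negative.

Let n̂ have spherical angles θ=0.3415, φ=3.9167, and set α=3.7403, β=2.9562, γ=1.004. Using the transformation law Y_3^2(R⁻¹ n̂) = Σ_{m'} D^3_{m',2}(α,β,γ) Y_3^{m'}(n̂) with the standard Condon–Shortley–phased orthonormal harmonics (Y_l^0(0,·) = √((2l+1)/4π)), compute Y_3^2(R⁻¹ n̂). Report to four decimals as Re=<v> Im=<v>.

Re=0.1383 Im=0.1738

Need the full column D^3_{m',2} for m'=−3..3 at α=3.7403, β=2.9562, γ=1.004.
cos(β/2)=0.092564, sin(β/2)=0.995707
d^3_{-3,2}: single k=5 term ⇒ +0.221908;  D = -0.216946+0.046666i
d^3_{-2,2}: k∈[4..5] ⇒ +0.042109 -0.974516 = -0.932406;  D = -0.642497+0.675706i
d^3_{-1,2}: k∈[3..4] ⇒ +0.004952 -0.286482 = -0.281531;  D = +0.045271-0.277867i
d^3_{0,2}: k∈[2..3] ⇒ +0.000399 -0.046128 = -0.045730;  D = +0.019362+0.041428i
d^3_{1,2}: k∈[1..2] ⇒ +0.000021 -0.004952 = -0.004930;  D = -0.004242-0.002513i
d^3_{2,2}: k∈[0..1] ⇒ +0.000001 -0.000364 = -0.000363;  D = +0.000363-0.000023i
d^3_{3,2}: single k=0 term ⇒ -0.000017;  D = -0.000013+0.000010i
Y_3^{m'}(θ=0.3415,φ=3.9167) and Σ D·Y over m':
  (-0.2169+0.0467i)·(+0.0107+0.0114i)  (-0.6425+0.6757i)·(+0.0022-0.1080i)  (+0.0453-0.2779i)·(-0.2659+0.2605i)  (+0.0194+0.0414i)·(+0.5061+0.0000i)  (-0.0042-0.0025i)·(+0.2659+0.2605i)  (+0.0004-0.0000i)·(+0.0022+0.1080i)  (-0.0000+0.0000i)·(-0.0107+0.0114i)
Y_3^2(R⁻¹ n̂) = +0.138347+0.173814i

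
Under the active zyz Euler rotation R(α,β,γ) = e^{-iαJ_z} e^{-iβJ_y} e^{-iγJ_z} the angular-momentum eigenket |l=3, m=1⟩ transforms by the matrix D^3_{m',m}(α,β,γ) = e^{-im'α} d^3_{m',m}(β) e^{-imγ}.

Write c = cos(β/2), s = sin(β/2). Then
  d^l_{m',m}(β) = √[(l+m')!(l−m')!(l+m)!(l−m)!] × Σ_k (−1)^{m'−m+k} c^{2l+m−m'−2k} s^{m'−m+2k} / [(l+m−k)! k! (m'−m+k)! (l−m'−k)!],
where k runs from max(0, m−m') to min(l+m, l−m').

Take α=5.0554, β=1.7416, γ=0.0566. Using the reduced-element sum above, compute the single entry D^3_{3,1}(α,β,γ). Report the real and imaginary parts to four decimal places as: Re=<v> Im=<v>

D^3_{3,1}(5.0554,1.7416,0.0566) = e^{-i·3·5.0554}·d^3_{3,1}(1.7416)·e^{-i·1·0.0566}. Compute d first:
With c≡cos(β/2)=0.644215 and s≡sin(β/2)=0.764845, N=[720·1·24·2]^{1/2}=185.903201
k: max(0,(1)−(3))=0 … min(3+(1),3−(3))=0
  k=0: (−1)^2·185.9032/(48)·0.6442^4·0.7648^2 = +0.390225
d^3_{3,1}(1.7416) = +0.390225
Phases: e^{-i·(3)·5.0554}=-0.856801-0.515648i, e^{-i·(1)·0.0566}=+0.998399-0.056570i ⇒ D=-0.345192-0.181982i

Re=-0.3452 Im=-0.1820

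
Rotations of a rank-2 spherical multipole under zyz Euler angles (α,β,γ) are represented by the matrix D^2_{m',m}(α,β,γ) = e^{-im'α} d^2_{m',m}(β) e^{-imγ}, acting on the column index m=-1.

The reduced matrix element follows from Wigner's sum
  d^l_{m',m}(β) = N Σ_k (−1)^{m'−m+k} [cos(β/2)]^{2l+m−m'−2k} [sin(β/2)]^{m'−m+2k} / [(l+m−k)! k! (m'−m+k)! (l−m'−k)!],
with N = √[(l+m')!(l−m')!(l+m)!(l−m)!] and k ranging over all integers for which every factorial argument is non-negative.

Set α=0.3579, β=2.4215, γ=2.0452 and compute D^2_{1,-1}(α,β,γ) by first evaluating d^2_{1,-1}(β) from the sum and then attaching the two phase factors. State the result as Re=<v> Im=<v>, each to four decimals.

Split into d^2_{1,-1}(β=2.4215) × two z-phases.
c=cos(2.4215/2)=0.352318, s=sin(2.4215/2)=0.935881; N=√[6·1·1·6]=6.000000
k: max(0,(-1)−(1))=0 … min(2+(-1),2−(1))=1
  k=0: (−1)^2·6.0000/(2)·0.3523^2·0.9359^2 = +0.326160
  k=1: (−1)^3·6.0000/(6)·0.3523^0·0.9359^4 = -0.767152
d^2_{1,-1}(2.4215) = +0.326160 -0.767152 = -0.440992
Phases: e^{-i·(1)·0.3579}=+0.936635-0.350308i, e^{-i·(-1)·2.0452}=-0.456808+0.889565i ⇒ D=+0.051261-0.438003i

Re=0.0513 Im=-0.4380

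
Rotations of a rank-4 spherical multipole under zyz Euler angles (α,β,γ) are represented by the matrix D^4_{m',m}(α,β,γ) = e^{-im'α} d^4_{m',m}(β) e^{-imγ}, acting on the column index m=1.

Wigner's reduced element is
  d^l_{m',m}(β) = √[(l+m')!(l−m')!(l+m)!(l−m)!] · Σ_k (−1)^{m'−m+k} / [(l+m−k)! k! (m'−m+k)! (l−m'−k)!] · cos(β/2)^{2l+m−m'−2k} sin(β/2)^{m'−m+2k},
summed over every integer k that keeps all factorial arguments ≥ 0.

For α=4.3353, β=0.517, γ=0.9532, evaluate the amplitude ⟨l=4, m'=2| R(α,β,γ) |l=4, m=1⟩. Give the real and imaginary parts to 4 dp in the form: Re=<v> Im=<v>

Re=0.5595 Im=-0.1128

Split into d^4_{2,1}(β=0.517) × two z-phases.
c=cos(0.517/2)=0.966775, s=sin(0.517/2)=0.255631; N=√[720·2·120·6]=1018.233765
k∈{0,1,2} keeps every argument non-negative
  k=0: (−1)^1·1018.2338/(240)·0.9668^7·0.2556^1 = -0.856102
  k=1: (−1)^2·1018.2338/(48)·0.9668^5·0.2556^3 = +0.299275
  k=2: (−1)^3·1018.2338/(72)·0.9668^3·0.2556^5 = -0.013949
d^4_{2,1}(0.517) = -0.856102 +0.299275 -0.013949 = -0.570776
Attach z-rotation phases: D = e^{-i(2)(4.3353)}·(-0.570776)·e^{-i(1)(0.9532)} = +0.559509-0.112849i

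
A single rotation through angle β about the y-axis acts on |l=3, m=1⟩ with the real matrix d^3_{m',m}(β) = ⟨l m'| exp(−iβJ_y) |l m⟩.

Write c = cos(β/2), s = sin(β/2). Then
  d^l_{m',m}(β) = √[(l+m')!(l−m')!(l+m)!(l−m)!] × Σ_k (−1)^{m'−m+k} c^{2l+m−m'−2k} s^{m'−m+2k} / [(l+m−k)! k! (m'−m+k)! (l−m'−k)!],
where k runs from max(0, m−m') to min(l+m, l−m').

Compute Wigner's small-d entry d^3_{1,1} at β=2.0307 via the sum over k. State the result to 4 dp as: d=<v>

d^3_{1,1}(β=2.0307) via Wigner's sum:
With c≡cos(β/2)=0.527323 and s≡sin(β/2)=0.849665, N=[24·2·24·2]^{1/2}=48.000000
k∈{0,1,2} keeps every argument non-negative
  k=0: (−1)^0·48.0000/(48)·0.5273^6·0.8497^0 = +0.021501
  k=1: (−1)^1·48.0000/(6)·0.5273^4·0.8497^2 = -0.446572
  k=2: (−1)^2·48.0000/(8)·0.5273^2·0.8497^4 = +0.869551
d^3_{1,1}(2.0307) = +0.021501 -0.446572 +0.869551 = +0.444481

d=0.4445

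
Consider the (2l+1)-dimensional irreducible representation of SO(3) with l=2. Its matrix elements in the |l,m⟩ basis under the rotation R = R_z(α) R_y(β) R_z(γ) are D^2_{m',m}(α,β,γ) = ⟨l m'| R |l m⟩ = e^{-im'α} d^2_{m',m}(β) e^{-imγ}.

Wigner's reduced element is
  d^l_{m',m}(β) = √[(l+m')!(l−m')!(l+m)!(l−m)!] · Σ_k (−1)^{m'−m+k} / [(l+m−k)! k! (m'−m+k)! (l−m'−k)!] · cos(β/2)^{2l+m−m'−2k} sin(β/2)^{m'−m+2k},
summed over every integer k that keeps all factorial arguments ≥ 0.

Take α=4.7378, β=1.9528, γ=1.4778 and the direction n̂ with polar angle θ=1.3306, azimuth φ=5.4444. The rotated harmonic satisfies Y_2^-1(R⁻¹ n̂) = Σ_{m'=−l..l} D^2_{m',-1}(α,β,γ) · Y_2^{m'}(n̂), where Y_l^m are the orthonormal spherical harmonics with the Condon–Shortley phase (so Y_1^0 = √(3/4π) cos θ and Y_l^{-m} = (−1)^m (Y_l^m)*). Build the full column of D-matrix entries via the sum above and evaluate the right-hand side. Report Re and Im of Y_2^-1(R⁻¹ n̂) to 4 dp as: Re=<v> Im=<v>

Re=0.2683 Im=-0.2548

Need the full column D^2_{m',-1} for m'=−2..2 at α=4.7378, β=1.9528, γ=1.4778.
cos(β/2)=0.560009, sin(β/2)=0.828487
d^2_{-2,-1}: single k=1 term ⇒ +0.291005;  D = -0.012269-0.290746i
d^2_{-1,-1}: k∈[0..1] ⇒ +0.098351 -0.645776 = -0.547425;  D = -0.546175+0.036970i
d^2_{0,-1}: k∈[0..1] ⇒ -0.356406 +0.780058 = +0.423652;  D = +0.039341+0.421821i
d^2_{1,-1}: k∈[0..1] ⇒ +0.645776 -0.471132 = +0.174644;  D = -0.173422+0.020631i
d^2_{2,-1}: single k=0 term ⇒ -0.636915;  D = +0.091285+0.630339i
Y_2^{m'}(θ=1.3306,φ=5.4444) and Σ D·Y over m':
  (-0.0123-0.2907i)·(-0.0388+0.3623i)  (-0.5462+0.0370i)·(+0.1193+0.1328i)  (+0.0393+0.4218i)·(-0.2618+0.0000i)  (-0.1734+0.0206i)·(-0.1193+0.1328i)  (+0.0913+0.6303i)·(-0.0388-0.3623i)
Y_2^-1(R⁻¹ n̂) = +0.268254-0.254760i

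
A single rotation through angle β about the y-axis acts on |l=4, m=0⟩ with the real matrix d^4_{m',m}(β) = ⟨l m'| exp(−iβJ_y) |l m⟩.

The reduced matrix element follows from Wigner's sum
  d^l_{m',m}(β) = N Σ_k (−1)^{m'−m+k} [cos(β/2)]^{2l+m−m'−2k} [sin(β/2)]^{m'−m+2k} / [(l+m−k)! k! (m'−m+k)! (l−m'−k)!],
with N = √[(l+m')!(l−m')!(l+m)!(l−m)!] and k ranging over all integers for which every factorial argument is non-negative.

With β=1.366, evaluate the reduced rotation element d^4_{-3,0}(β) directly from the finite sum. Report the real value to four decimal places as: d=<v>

d=0.2823

d^4_{-3,0}(β=1.366) via Wigner's sum:
c=cos(1.366/2)=0.775683, s=sin(1.366/2)=0.631123; N=√[1·5040·24·24]=1703.830978
The bounds max(0,m−m')=3 and min(l+m,l−m')=4 give 2 terms
  k=3: (−1)^0·1703.8310/(144)·0.7757^5·0.6311^3 = +0.835270
  k=4: (−1)^1·1703.8310/(144)·0.7757^3·0.6311^5 = -0.552951
d^4_{-3,0}(1.366) = +0.835270 -0.552951 = +0.282319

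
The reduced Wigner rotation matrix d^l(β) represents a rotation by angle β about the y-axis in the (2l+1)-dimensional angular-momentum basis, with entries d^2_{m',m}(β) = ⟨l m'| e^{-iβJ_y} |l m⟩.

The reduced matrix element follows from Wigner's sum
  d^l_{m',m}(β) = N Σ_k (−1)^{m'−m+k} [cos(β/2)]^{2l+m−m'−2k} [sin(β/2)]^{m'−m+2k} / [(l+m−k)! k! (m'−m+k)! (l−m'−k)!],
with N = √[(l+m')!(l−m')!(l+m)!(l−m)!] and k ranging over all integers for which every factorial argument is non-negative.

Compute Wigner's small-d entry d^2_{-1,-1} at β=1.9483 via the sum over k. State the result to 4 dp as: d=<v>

d=-0.5484

d^2_{-1,-1}(β=1.9483) via Wigner's sum:
Half-angle: c=0.561871, s=0.827225. N=√(1·6·1·6)=6.000000
k∈{0,1} keeps every argument non-negative
  k=0: (−1)^0·6.0000/(6)·0.5619^4·0.8272^0 = +0.099666
  k=1: (−1)^1·6.0000/(2)·0.5619^2·0.8272^2 = -0.648100
d^2_{-1,-1}(1.9483) = +0.099666 -0.648100 = -0.548434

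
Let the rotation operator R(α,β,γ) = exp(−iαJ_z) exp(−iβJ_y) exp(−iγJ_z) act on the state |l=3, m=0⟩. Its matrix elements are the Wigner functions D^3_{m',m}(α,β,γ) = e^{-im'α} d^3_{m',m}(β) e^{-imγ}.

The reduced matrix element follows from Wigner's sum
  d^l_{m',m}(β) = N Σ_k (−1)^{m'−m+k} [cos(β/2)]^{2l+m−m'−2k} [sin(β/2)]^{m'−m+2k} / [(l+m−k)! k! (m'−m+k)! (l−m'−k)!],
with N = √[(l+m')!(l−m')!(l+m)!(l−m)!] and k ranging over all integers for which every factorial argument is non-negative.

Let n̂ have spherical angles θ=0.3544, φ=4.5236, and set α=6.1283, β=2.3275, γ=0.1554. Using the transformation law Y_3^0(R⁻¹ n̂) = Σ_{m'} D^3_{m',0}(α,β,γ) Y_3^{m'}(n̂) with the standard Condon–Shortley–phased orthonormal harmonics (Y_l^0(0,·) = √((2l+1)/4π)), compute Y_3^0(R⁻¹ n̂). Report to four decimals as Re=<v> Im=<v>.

Re=0.2122 Im=0.0000

Need the full column D^3_{m',0} for m'=−3..3 at α=6.1283, β=2.3275, γ=0.1554.
cos(β/2)=0.395899, sin(β/2)=0.918294
d^3_{-3,0}: single k=3 term ⇒ +0.214888;  D = +0.192105-0.096295i
d^3_{-2,0}: k∈[2..3] ⇒ +0.113465 -0.610459 = -0.496994;  D = -0.473339+0.151504i
d^3_{-1,0}: k∈[1..3] ⇒ +0.030938 -0.499355 +0.895538 = +0.427120;  D = +0.422008-0.065890i
d^3_{0,0}: k∈[0..3] ⇒ +0.003850 -0.186441 +1.003086 -0.599641 = +0.220854;  D = +0.220854+0.000000i
d^3_{1,0}: k∈[0..2] ⇒ -0.030938 +0.499355 -0.895538 = -0.427120;  D = -0.422008-0.065890i
d^3_{2,0}: k∈[0..1] ⇒ +0.113465 -0.610459 = -0.496994;  D = -0.473339-0.151504i
d^3_{3,0}: single k=0 term ⇒ -0.214888;  D = -0.192105-0.096295i
Y_3^{m'}(θ=0.3544,φ=4.5236) and Σ D·Y over m':
  (+0.1921-0.0963i)·(+0.0094-0.0147i)  (-0.4733+0.1515i)·(-0.1073-0.0426i)  (+0.4220-0.0659i)·(-0.0715+0.3743i)  (+0.2209+0.0000i)·(+0.4892+0.0000i)  (-0.4220-0.0659i)·(+0.0715+0.3743i)  (-0.4733-0.1515i)·(-0.1073+0.0426i)  (-0.1921-0.0963i)·(-0.0094-0.0147i)
Y_3^0(R⁻¹ n̂) = +0.212244+0.000000i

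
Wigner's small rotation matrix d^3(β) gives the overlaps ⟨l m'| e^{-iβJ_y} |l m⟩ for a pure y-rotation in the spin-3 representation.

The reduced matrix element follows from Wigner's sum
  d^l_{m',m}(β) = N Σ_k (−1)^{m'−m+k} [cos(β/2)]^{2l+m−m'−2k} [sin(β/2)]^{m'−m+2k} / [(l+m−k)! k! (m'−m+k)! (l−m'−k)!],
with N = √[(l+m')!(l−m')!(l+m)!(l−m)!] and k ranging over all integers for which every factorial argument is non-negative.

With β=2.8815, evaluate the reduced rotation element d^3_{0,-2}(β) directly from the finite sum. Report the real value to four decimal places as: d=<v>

d=-0.0875

d^3_{0,-2}(β=2.8815) via Wigner's sum:
c=cos(2.8815/2)=0.129680, s=sin(2.8815/2)=0.991556; N=√[6·6·1·120]=65.726707
k∈{0,1} keeps every argument non-negative
  k=0: (−1)^2·65.7267/(12)·0.1297^4·0.9916^2 = +0.001523
  k=1: (−1)^3·65.7267/(12)·0.1297^2·0.9916^4 = -0.089038
d^3_{0,-2}(2.8815) = +0.001523 -0.089038 = -0.087515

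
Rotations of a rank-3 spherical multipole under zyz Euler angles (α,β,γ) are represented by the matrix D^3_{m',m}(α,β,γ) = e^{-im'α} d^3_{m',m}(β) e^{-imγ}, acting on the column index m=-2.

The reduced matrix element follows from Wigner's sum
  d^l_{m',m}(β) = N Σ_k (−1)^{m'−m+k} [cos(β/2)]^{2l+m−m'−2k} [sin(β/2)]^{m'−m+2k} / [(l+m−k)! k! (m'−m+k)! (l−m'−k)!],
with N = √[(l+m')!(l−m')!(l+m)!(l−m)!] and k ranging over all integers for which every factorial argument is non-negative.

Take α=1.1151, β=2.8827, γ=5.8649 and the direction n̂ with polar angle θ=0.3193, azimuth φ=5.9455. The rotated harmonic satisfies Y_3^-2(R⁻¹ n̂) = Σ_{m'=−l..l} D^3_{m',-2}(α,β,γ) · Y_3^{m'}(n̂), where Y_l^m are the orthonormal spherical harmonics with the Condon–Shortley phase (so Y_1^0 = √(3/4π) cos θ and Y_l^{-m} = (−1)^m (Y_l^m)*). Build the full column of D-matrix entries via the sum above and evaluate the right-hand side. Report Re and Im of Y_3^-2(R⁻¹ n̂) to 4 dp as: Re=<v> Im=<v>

Need the full column D^3_{m',-2} for m'=−3..3 at α=1.1151, β=2.8827, γ=5.8649.
cos(β/2)=0.129085, sin(β/2)=0.991634
d^3_{-3,-2}: single k=1 term ⇒ +0.000087;  D = -0.000070+0.000051i
d^3_{-2,-2}: k∈[0..1] ⇒ +0.000005 -0.001365 = -0.001361;  D = -0.000240-0.001339i
d^3_{-1,-2}: k∈[0..1] ⇒ -0.000112 +0.013265 = +0.013153;  D = +0.012646+0.003616i
d^3_{0,-2}: k∈[0..1] ⇒ +0.001495 -0.088251 = -0.086755;  D = -0.058127+0.064403i
d^3_{1,-2}: k∈[0..1] ⇒ -0.013265 +0.391410 = +0.378145;  D = -0.140569-0.351047i
d^3_{2,-2}: k∈[0..1] ⇒ +0.080561 -0.950839 = -0.870278;  D = +0.867843+0.065055i
d^3_{3,-2}: single k=0 term ⇒ -0.303185;  D = +0.153406-0.261511i
Y_3^{m'}(θ=0.3193,φ=5.9455) and Σ D·Y over m':
  (-0.0001+0.0001i)·(+0.0068+0.0109i)  (-0.0002-0.0013i)·(+0.0746+0.0598i)  (+0.0126+0.0036i)·(+0.3357+0.1179i)  (-0.0581+0.0644i)·(+0.5341+0.0000i)  (-0.1406-0.3510i)·(-0.3357+0.1179i)  (+0.8678+0.0651i)·(+0.0746-0.0598i)  (+0.1534-0.2615i)·(-0.0068+0.0109i)
Y_3^-2(R⁻¹ n̂) = +0.131873+0.094712i

Re=0.1319 Im=0.0947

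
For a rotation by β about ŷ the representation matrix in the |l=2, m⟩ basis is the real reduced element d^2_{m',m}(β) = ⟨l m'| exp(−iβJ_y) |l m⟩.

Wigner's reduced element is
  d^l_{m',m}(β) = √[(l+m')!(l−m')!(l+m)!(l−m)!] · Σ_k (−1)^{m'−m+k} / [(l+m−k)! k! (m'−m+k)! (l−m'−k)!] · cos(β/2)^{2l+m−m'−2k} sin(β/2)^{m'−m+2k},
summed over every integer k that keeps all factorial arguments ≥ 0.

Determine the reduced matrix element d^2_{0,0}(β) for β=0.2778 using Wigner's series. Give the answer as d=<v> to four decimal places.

d=0.8872

d^2_{0,0}(β=0.2778) via Wigner's sum:
c=cos(0.2778/2)=0.990369, s=sin(0.2778/2)=0.138454; N=√[2·2·2·2]=4.000000
The bounds max(0,m−m')=0 and min(l+m,l−m')=2 give 3 terms
  k=0: (−1)^0·4.0000/(4)·0.9904^4·0.1385^0 = +0.962029
  k=1: (−1)^1·4.0000/(1)·0.9904^2·0.1385^2 = -0.075208
  k=2: (−1)^2·4.0000/(4)·0.9904^0·0.1385^4 = +0.000367
d^2_{0,0}(0.2778) = +0.962029 -0.075208 +0.000367 = +0.887188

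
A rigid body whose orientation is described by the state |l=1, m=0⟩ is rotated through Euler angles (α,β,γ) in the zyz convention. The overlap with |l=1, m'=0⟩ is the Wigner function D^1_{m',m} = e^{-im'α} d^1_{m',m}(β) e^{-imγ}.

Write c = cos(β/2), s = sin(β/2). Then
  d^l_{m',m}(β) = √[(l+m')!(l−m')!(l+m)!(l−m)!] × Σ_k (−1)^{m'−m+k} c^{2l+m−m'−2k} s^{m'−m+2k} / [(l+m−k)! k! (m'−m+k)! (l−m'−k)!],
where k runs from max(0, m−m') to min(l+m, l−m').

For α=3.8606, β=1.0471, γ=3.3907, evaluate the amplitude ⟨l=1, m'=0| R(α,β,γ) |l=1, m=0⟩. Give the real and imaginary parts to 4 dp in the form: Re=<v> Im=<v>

First d^1_{0,0}(β=1.0471), then the phase factors e^{-i(0)α} and e^{-i(0)γ}:
With c≡cos(β/2)=0.866050 and s≡sin(β/2)=0.499958, N=[1·1·1·1]^{1/2}=1.000000
k∈{0,1} keeps every argument non-negative
  k=0: (−1)^0·1.0000/(1)·0.8660^2·0.5000^0 = +0.750042
  k=1: (−1)^1·1.0000/(1)·0.8660^0·0.5000^2 = -0.249958
d^1_{0,0}(1.0471) = +0.750042 -0.249958 = +0.500084
Attach z-rotation phases: D = e^{-i(0)(3.8606)}·(+0.500084)·e^{-i(0)(3.3907)} = +0.500084+0.000000i

Re=0.5001 Im=0.0000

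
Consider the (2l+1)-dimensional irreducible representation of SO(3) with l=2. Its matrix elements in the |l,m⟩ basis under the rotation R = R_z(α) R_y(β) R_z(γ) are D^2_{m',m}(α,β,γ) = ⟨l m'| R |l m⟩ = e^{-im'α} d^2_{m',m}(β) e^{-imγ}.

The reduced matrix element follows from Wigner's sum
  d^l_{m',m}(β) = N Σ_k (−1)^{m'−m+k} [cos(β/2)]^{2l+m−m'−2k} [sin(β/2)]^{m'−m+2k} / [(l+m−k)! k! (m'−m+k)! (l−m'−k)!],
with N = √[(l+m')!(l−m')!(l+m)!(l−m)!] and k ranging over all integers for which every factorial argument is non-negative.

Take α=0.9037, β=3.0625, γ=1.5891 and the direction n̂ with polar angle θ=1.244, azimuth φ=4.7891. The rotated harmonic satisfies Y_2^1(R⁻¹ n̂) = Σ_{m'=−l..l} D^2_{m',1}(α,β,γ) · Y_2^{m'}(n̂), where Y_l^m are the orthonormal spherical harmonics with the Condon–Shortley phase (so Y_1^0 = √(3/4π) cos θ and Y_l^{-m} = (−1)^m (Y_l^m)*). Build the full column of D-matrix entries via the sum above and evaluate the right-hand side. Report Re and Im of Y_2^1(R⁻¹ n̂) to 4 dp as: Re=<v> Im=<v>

Re=-0.1893 Im=-0.1905

Need the full column D^2_{m',1} for m'=−2..2 at α=0.9037, β=3.0625, γ=1.5891.
cos(β/2)=0.039536, sin(β/2)=0.999218
d^2_{-2,1}: single k=3 term ⇒ +0.078887;  D = +0.077015+0.017085i
d^2_{-1,1}: k∈[2..3] ⇒ +0.004682 -0.996876 = -0.992194;  D = -0.768123+0.628042i
d^2_{0,1}: k∈[1..2] ⇒ +0.000151 -0.096616 = -0.096465;  D = +0.001766+0.096449i
d^2_{1,1}: k∈[0..1] ⇒ +0.000002 -0.004682 = -0.004680;  D = +0.003729+0.002827i
d^2_{2,1}: single k=0 term ⇒ -0.000124;  D = +0.000120-0.000031i
Y_2^{m'}(θ=1.244,φ=4.7891) and Σ D·Y over m':
  (+0.0770+0.0171i)·(-0.3424+0.0529i)  (-0.7681+0.6280i)·(+0.0180+0.2342i)  (+0.0018+0.0964i)·(-0.2179+0.0000i)  (+0.0037+0.0028i)·(-0.0180+0.2342i)  (+0.0001-0.0000i)·(-0.3424-0.0529i)
Y_2^1(R⁻¹ n̂) = -0.189332-0.190536i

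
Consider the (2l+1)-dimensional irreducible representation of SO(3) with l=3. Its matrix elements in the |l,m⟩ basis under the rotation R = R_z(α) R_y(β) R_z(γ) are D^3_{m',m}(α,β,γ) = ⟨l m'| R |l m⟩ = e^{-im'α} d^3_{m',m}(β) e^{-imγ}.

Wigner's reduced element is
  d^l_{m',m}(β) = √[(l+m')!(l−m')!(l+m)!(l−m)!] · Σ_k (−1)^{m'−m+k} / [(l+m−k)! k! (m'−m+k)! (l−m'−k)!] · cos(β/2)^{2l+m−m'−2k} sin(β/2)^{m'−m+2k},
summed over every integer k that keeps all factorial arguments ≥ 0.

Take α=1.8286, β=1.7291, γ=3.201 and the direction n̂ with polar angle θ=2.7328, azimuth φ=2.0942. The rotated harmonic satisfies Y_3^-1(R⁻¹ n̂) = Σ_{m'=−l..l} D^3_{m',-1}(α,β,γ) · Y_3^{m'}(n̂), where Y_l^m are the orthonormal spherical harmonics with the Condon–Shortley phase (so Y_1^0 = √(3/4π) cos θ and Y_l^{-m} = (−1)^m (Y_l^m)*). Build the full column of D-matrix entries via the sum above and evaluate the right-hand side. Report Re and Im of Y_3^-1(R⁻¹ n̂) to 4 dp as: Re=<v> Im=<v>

Need the full column D^3_{m',-1} for m'=−3..3 at α=1.8286, β=1.7291, γ=3.201.
cos(β/2)=0.648983, sin(β/2)=0.760803
d^3_{-3,-1}: single k=2 term ⇒ +0.397670;  D = -0.294208+0.267549i
d^3_{-2,-1}: k∈[1..2] ⇒ +0.276973 -0.761283 = -0.484310;  D = -0.406425-0.263391i
d^3_{-1,-1}: k∈[0..2] ⇒ +0.074713 -0.821423 +0.846656 = +0.099946;  D = +0.031175-0.094960i
d^3_{0,-1}: k∈[0..2] ⇒ -0.303409 +1.250916 -0.573041 = +0.374466;  D = -0.373806-0.022233i
d^3_{1,-1}: k∈[0..2] ⇒ +0.616067 -1.128874 +0.193925 = -0.318882;  D = -0.062851-0.312627i
d^3_{2,-1}: k∈[0..1] ⇒ -0.761283 +0.523112 = -0.238171;  D = -0.213814+0.104924i
d^3_{3,-1}: single k=0 term ⇒ +0.546514;  D = -0.357893-0.413026i
Y_3^{m'}(θ=2.7328,φ=2.0942) and Σ D·Y over m':
  (-0.2942+0.2675i)·(+0.0262+0.0000i)  (-0.4064-0.2634i)·(+0.0741-0.1283i)  (+0.0312-0.0950i)·(-0.2061-0.3572i)  (-0.3738-0.0222i)·(-0.4143+0.0000i)  (-0.0629-0.3126i)·(+0.2061-0.3572i)  (-0.2138+0.1049i)·(+0.0741+0.1283i)  (-0.3579-0.4130i)·(-0.0262+0.0000i)
Y_3^-1(R⁻¹ n̂) = -0.101642+0.006448i

Re=-0.1016 Im=0.0064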